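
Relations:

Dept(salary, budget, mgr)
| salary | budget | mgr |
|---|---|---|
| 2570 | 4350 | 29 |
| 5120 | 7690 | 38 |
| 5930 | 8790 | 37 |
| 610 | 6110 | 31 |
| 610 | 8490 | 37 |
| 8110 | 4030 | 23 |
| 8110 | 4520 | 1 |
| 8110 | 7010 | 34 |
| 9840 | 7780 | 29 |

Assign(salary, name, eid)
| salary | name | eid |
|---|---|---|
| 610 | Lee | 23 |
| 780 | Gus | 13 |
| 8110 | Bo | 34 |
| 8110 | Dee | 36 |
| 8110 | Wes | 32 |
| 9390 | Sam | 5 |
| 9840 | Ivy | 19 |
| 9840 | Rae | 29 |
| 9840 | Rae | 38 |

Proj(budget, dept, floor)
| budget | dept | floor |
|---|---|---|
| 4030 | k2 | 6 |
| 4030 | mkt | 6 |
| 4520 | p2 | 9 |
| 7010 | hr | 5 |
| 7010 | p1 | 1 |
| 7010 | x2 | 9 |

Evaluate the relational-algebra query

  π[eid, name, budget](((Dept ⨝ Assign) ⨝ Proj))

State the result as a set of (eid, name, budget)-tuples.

{(32, Wes, 4030), (32, Wes, 4520), (32, Wes, 7010), (34, Bo, 4030), (34, Bo, 4520), (34, Bo, 7010), (36, Dee, 4030), (36, Dee, 4520), (36, Dee, 7010)}

Natural join on salary: {(610, 6110, 31, Lee, 23), (610, 8490, 37, Lee, 23), (8110, 4030, 23, Bo, 34), (8110, 4030, 23, Dee, 36), (8110, 4030, 23, Wes, 32), (8110, 4520, 1, Bo, 34), (8110, 4520, 1, Dee, 36), (8110, 4520, 1, Wes, 32), (8110, 7010, 34, Bo, 34), (8110, 7010, 34, Dee, 36), (8110, 7010, 34, Wes, 32), (9840, 7780, 29, Ivy, 19), (9840, 7780, 29, Rae, 29), (9840, 7780, 29, Rae, 38)}
Natural join on budget: {(8110, 4030, 23, Bo, 34, k2, 6), (8110, 4030, 23, Bo, 34, mkt, 6), (8110, 4030, 23, Dee, 36, k2, 6), (8110, 4030, 23, Dee, 36, mkt, 6), (8110, 4030, 23, Wes, 32, k2, 6), (8110, 4030, 23, Wes, 32, mkt, 6), (8110, 4520, 1, Bo, 34, p2, 9), (8110, 4520, 1, Dee, 36, p2, 9), (8110, 4520, 1, Wes, 32, p2, 9), (8110, 7010, 34, Bo, 34, hr, 5), (8110, 7010, 34, Bo, 34, p1, 1), (8110, 7010, 34, Bo, 34, x2, 9), (8110, 7010, 34, Dee, 36, hr, 5), (8110, 7010, 34, Dee, 36, p1, 1), (8110, 7010, 34, Dee, 36, x2, 9), (8110, 7010, 34, Wes, 32, hr, 5), (8110, 7010, 34, Wes, 32, p1, 1), (8110, 7010, 34, Wes, 32, x2, 9)}
π[eid, name, budget]: project onto (eid, name, budget) (9 duplicate(s) eliminated) → {(32, Wes, 4030), (32, Wes, 4520), (32, Wes, 7010), (34, Bo, 4030), (34, Bo, 4520), (34, Bo, 7010), (36, Dee, 4030), (36, Dee, 4520), (36, Dee, 7010)}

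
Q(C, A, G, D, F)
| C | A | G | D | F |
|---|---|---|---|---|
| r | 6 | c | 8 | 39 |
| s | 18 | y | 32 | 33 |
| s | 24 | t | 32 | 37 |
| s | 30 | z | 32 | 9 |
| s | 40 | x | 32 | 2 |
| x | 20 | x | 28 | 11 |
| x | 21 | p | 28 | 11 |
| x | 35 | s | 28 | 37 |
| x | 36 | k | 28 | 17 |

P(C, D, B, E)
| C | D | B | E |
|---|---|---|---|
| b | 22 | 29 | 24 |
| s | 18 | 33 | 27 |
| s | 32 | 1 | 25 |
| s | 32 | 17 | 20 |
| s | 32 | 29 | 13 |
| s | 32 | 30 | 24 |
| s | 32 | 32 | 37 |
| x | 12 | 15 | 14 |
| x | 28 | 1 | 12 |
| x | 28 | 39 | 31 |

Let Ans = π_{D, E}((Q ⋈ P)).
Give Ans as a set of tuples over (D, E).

Q ⋈ P (natural join on C, D): {(s, 18, y, 32, 33, 1, 25), (s, 18, y, 32, 33, 17, 20), (s, 18, y, 32, 33, 29, 13), (s, 18, y, 32, 33, 30, 24), (s, 18, y, 32, 33, 32, 37), (s, 24, t, 32, 37, 1, 25), (s, 24, t, 32, 37, 17, 20), (s, 24, t, 32, 37, 29, 13), (s, 24, t, 32, 37, 30, 24), (s, 24, t, 32, 37, 32, 37), (s, 30, z, 32, 9, 1, 25), (s, 30, z, 32, 9, 17, 20), (s, 30, z, 32, 9, 29, 13), (s, 30, z, 32, 9, 30, 24), (s, 30, z, 32, 9, 32, 37), (s, 40, x, 32, 2, 1, 25), (s, 40, x, 32, 2, 17, 20), (s, 40, x, 32, 2, 29, 13), (s, 40, x, 32, 2, 30, 24), (s, 40, x, 32, 2, 32, 37), (x, 20, x, 28, 11, 1, 12), (x, 20, x, 28, 11, 39, 31), (x, 21, p, 28, 11, 1, 12), (x, 21, p, 28, 11, 39, 31), (x, 35, s, 28, 37, 1, 12), (x, 35, s, 28, 37, 39, 31), (x, 36, k, 28, 17, 1, 12), (x, 36, k, 28, 17, 39, 31)}
π[D, E]: project onto (D, E) (21 duplicate(s) eliminated) → {(28, 12), (28, 31), (32, 13), (32, 20), (32, 24), (32, 25), (32, 37)}

{(28, 12), (28, 31), (32, 13), (32, 20), (32, 24), (32, 25), (32, 37)}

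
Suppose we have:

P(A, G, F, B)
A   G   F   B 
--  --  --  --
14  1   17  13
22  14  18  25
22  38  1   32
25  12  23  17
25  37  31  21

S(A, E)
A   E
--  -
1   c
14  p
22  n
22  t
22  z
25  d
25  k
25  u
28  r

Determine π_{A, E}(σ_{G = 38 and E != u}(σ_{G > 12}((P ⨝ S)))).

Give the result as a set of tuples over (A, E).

{(22, n), (22, t), (22, z)}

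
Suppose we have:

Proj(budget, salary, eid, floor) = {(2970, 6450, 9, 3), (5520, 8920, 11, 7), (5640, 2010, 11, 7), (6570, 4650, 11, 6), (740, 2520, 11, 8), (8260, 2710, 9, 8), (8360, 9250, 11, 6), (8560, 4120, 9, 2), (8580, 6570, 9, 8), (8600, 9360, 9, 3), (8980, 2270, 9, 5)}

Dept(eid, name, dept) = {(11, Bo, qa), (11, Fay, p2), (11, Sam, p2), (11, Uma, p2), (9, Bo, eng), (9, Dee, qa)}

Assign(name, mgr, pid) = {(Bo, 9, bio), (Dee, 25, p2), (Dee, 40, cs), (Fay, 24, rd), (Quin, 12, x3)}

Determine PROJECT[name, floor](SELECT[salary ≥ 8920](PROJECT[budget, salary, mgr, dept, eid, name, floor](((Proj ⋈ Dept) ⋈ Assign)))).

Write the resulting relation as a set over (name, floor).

Proj ⋈ Dept (natural join on eid): {(2970, 6450, 9, 3, Bo, eng), (2970, 6450, 9, 3, Dee, qa), (5520, 8920, 11, 7, Bo, qa), (5520, 8920, 11, 7, Fay, p2), (5520, 8920, 11, 7, Sam, p2), (5520, 8920, 11, 7, Uma, p2), (5640, 2010, 11, 7, Bo, qa), (5640, 2010, 11, 7, Fay, p2), (5640, 2010, 11, 7, Sam, p2), (5640, 2010, 11, 7, Uma, p2), (6570, 4650, 11, 6, Bo, qa), (6570, 4650, 11, 6, Fay, p2), (6570, 4650, 11, 6, Sam, p2), (6570, 4650, 11, 6, Uma, p2), (740, 2520, 11, 8, Bo, qa), (740, 2520, 11, 8, Fay, p2), (740, 2520, 11, 8, Sam, p2), (740, 2520, 11, 8, Uma, p2), (8260, 2710, 9, 8, Bo, eng), (8260, 2710, 9, 8, Dee, qa), (8360, 9250, 11, 6, Bo, qa), (8360, 9250, 11, 6, Fay, p2), (8360, 9250, 11, 6, Sam, p2), (8360, 9250, 11, 6, Uma, p2), (8560, 4120, 9, 2, Bo, eng), (8560, 4120, 9, 2, Dee, qa), (8580, 6570, 9, 8, Bo, eng), (8580, 6570, 9, 8, Dee, qa), (8600, 9360, 9, 3, Bo, eng), (8600, 9360, 9, 3, Dee, qa), (8980, 2270, 9, 5, Bo, eng), (8980, 2270, 9, 5, Dee, qa)}
(Proj ⋈ Dept) ⋈ Assign (natural join on name): {(2970, 6450, 9, 3, Bo, eng, 9, bio), (2970, 6450, 9, 3, Dee, qa, 25, p2), (2970, 6450, 9, 3, Dee, qa, 40, cs), (5520, 8920, 11, 7, Bo, qa, 9, bio), (5520, 8920, 11, 7, Fay, p2, 24, rd), (5640, 2010, 11, 7, Bo, qa, 9, bio), (5640, 2010, 11, 7, Fay, p2, 24, rd), (6570, 4650, 11, 6, Bo, qa, 9, bio), (6570, 4650, 11, 6, Fay, p2, 24, rd), (740, 2520, 11, 8, Bo, qa, 9, bio), (740, 2520, 11, 8, Fay, p2, 24, rd), (8260, 2710, 9, 8, Bo, eng, 9, bio), (8260, 2710, 9, 8, Dee, qa, 25, p2), (8260, 2710, 9, 8, Dee, qa, 40, cs), (8360, 9250, 11, 6, Bo, qa, 9, bio), (8360, 9250, 11, 6, Fay, p2, 24, rd), (8560, 4120, 9, 2, Bo, eng, 9, bio), (8560, 4120, 9, 2, Dee, qa, 25, p2), (8560, 4120, 9, 2, Dee, qa, 40, cs), (8580, 6570, 9, 8, Bo, eng, 9, bio), (8580, 6570, 9, 8, Dee, qa, 25, p2), (8580, 6570, 9, 8, Dee, qa, 40, cs), (8600, 9360, 9, 3, Bo, eng, 9, bio), (8600, 9360, 9, 3, Dee, qa, 25, p2), (8600, 9360, 9, 3, Dee, qa, 40, cs), (8980, 2270, 9, 5, Bo, eng, 9, bio), (8980, 2270, 9, 5, Dee, qa, 25, p2), (8980, 2270, 9, 5, Dee, qa, 40, cs)}
Projecting to budget, salary, mgr, dept, eid, name, floor: {(2970, 6450, 25, qa, 9, Dee, 3), (2970, 6450, 40, qa, 9, Dee, 3), (2970, 6450, 9, eng, 9, Bo, 3), (5520, 8920, 24, p2, 11, Fay, 7), (5520, 8920, 9, qa, 11, Bo, 7), (5640, 2010, 24, p2, 11, Fay, 7), (5640, 2010, 9, qa, 11, Bo, 7), (6570, 4650, 24, p2, 11, Fay, 6), (6570, 4650, 9, qa, 11, Bo, 6), (740, 2520, 24, p2, 11, Fay, 8), (740, 2520, 9, qa, 11, Bo, 8), (8260, 2710, 25, qa, 9, Dee, 8), (8260, 2710, 40, qa, 9, Dee, 8), (8260, 2710, 9, eng, 9, Bo, 8), (8360, 9250, 24, p2, 11, Fay, 6), (8360, 9250, 9, qa, 11, Bo, 6), (8560, 4120, 25, qa, 9, Dee, 2), (8560, 4120, 40, qa, 9, Dee, 2), (8560, 4120, 9, eng, 9, Bo, 2), (8580, 6570, 25, qa, 9, Dee, 8), (8580, 6570, 40, qa, 9, Dee, 8), (8580, 6570, 9, eng, 9, Bo, 8), (8600, 9360, 25, qa, 9, Dee, 3), (8600, 9360, 40, qa, 9, Dee, 3), (8600, 9360, 9, eng, 9, Bo, 3), (8980, 2270, 25, qa, 9, Dee, 5), (8980, 2270, 40, qa, 9, Dee, 5), (8980, 2270, 9, eng, 9, Bo, 5)}
σ[salary ≥ 8920]: keep tuples satisfying salary ≥ 8920 → {(5520, 8920, 24, p2, 11, Fay, 7), (5520, 8920, 9, qa, 11, Bo, 7), (8360, 9250, 24, p2, 11, Fay, 6), (8360, 9250, 9, qa, 11, Bo, 6), (8600, 9360, 25, qa, 9, Dee, 3), (8600, 9360, 40, qa, 9, Dee, 3), (8600, 9360, 9, eng, 9, Bo, 3)}
Projecting to name, floor (1 duplicate(s) eliminated): {(Bo, 3), (Bo, 6), (Bo, 7), (Dee, 3), (Fay, 6), (Fay, 7)}

{(Bo, 3), (Bo, 6), (Bo, 7), (Dee, 3), (Fay, 6), (Fay, 7)}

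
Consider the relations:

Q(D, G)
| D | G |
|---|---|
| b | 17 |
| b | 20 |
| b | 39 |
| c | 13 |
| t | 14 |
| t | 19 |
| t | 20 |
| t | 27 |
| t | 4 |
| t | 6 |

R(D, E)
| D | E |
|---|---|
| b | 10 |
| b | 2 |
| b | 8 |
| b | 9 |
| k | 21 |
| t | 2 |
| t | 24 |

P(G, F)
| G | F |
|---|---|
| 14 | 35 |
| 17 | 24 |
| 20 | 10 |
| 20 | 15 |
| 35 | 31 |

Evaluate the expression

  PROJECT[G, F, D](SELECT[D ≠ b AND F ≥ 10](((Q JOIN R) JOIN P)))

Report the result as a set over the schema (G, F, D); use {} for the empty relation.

{(14, 35, t), (20, 10, t), (20, 15, t)}

Joining Q and R on D yields {(b, 17, 10), (b, 17, 2), (b, 17, 8), (b, 17, 9), (b, 20, 10), (b, 20, 2), (b, 20, 8), (b, 20, 9), (b, 39, 10), (b, 39, 2), (b, 39, 8), (b, 39, 9), (t, 14, 2), (t, 14, 24), (t, 19, 2), (t, 19, 24), (t, 20, 2), (t, 20, 24), (t, 27, 2), (t, 27, 24), (t, 4, 2), (t, 4, 24), (t, 6, 2), (t, 6, 24)}.
Joining (Q JOIN R) and P on G yields {(b, 17, 10, 24), (b, 17, 2, 24), (b, 17, 8, 24), (b, 17, 9, 24), (b, 20, 10, 10), (b, 20, 10, 15), (b, 20, 2, 10), (b, 20, 2, 15), (b, 20, 8, 10), (b, 20, 8, 15), (b, 20, 9, 10), (b, 20, 9, 15), (t, 14, 2, 35), (t, 14, 24, 35), (t, 20, 2, 10), (t, 20, 2, 15), (t, 20, 24, 10), (t, 20, 24, 15)}.
Apply σ_{D ≠ b AND F ≥ 10}; surviving tuples: {(t, 14, 2, 35), (t, 14, 24, 35), (t, 20, 2, 10), (t, 20, 2, 15), (t, 20, 24, 10), (t, 20, 24, 15)}
Keep only column(s) G, F, D (3 duplicate(s) eliminated): {(14, 35, t), (20, 10, t), (20, 15, t)}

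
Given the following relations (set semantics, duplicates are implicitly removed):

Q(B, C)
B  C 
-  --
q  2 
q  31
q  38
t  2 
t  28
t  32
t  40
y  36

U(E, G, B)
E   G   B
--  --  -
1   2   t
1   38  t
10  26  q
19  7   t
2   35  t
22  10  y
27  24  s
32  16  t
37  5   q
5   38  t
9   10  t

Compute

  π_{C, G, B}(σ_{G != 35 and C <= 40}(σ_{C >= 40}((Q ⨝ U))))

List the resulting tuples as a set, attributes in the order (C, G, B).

Joining Q and U on B yields {(q, 2, 10, 26), (q, 2, 37, 5), (q, 31, 10, 26), (q, 31, 37, 5), (q, 38, 10, 26), (q, 38, 37, 5), (t, 2, 1, 2), (t, 2, 1, 38), (t, 2, 19, 7), (t, 2, 2, 35), (t, 2, 32, 16), (t, 2, 5, 38), (t, 2, 9, 10), (t, 28, 1, 2), (t, 28, 1, 38), (t, 28, 19, 7), (t, 28, 2, 35), (t, 28, 32, 16), (t, 28, 5, 38), (t, 28, 9, 10), (t, 32, 1, 2), (t, 32, 1, 38), (t, 32, 19, 7), (t, 32, 2, 35), (t, 32, 32, 16), (t, 32, 5, 38), (t, 32, 9, 10), (t, 40, 1, 2), (t, 40, 1, 38), (t, 40, 19, 7), (t, 40, 2, 35), (t, 40, 32, 16), (t, 40, 5, 38), (t, 40, 9, 10), (y, 36, 22, 10)}.
Selection C >= 40: {(t, 40, 1, 2), (t, 40, 1, 38), (t, 40, 19, 7), (t, 40, 2, 35), (t, 40, 32, 16), (t, 40, 5, 38), (t, 40, 9, 10)}
Selection G != 35 and C <= 40: {(t, 40, 1, 2), (t, 40, 1, 38), (t, 40, 19, 7), (t, 40, 32, 16), (t, 40, 5, 38), (t, 40, 9, 10)}
Projecting to C, G, B (1 duplicate(s) eliminated): {(40, 10, t), (40, 16, t), (40, 2, t), (40, 38, t), (40, 7, t)}

{(40, 10, t), (40, 16, t), (40, 2, t), (40, 38, t), (40, 7, t)}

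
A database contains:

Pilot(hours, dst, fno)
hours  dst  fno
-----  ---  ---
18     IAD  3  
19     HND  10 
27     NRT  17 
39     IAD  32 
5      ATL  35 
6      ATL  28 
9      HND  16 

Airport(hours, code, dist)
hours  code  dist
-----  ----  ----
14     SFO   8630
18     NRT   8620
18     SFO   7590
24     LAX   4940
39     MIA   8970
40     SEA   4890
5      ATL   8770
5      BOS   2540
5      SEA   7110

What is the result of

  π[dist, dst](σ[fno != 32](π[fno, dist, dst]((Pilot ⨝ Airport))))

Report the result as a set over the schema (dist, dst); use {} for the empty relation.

{(2540, ATL), (7110, ATL), (7590, IAD), (8620, IAD), (8770, ATL)}

Pilot ⋈ Airport (natural join on hours): {(18, IAD, 3, NRT, 8620), (18, IAD, 3, SFO, 7590), (39, IAD, 32, MIA, 8970), (5, ATL, 35, ATL, 8770), (5, ATL, 35, BOS, 2540), (5, ATL, 35, SEA, 7110)}
Projecting to fno, dist, dst: {(3, 7590, IAD), (3, 8620, IAD), (32, 8970, IAD), (35, 2540, ATL), (35, 7110, ATL), (35, 8770, ATL)}
Selection fno != 32: {(3, 7590, IAD), (3, 8620, IAD), (35, 2540, ATL), (35, 7110, ATL), (35, 8770, ATL)}
Projecting to dist, dst: {(2540, ATL), (7110, ATL), (7590, IAD), (8620, IAD), (8770, ATL)}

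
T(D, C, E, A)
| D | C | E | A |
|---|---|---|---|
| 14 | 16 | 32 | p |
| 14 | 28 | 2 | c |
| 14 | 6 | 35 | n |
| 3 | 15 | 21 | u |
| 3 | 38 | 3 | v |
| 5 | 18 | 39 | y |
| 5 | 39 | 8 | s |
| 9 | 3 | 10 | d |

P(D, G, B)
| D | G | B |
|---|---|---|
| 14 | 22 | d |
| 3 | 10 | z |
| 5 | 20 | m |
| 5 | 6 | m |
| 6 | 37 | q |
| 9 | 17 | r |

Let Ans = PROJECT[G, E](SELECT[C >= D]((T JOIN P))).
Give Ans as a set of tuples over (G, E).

Joining T and P on D yields {(14, 16, 32, p, 22, d), (14, 28, 2, c, 22, d), (14, 6, 35, n, 22, d), (3, 15, 21, u, 10, z), (3, 38, 3, v, 10, z), (5, 18, 39, y, 20, m), (5, 18, 39, y, 6, m), (5, 39, 8, s, 20, m), (5, 39, 8, s, 6, m), (9, 3, 10, d, 17, r)}.
Filtering on C >= D leaves {(14, 16, 32, p, 22, d), (14, 28, 2, c, 22, d), (3, 15, 21, u, 10, z), (3, 38, 3, v, 10, z), (5, 18, 39, y, 20, m), (5, 18, 39, y, 6, m), (5, 39, 8, s, 20, m), (5, 39, 8, s, 6, m)}.
Projecting to G, E: {(10, 21), (10, 3), (20, 39), (20, 8), (22, 2), (22, 32), (6, 39), (6, 8)}

{(10, 21), (10, 3), (20, 39), (20, 8), (22, 2), (22, 32), (6, 39), (6, 8)}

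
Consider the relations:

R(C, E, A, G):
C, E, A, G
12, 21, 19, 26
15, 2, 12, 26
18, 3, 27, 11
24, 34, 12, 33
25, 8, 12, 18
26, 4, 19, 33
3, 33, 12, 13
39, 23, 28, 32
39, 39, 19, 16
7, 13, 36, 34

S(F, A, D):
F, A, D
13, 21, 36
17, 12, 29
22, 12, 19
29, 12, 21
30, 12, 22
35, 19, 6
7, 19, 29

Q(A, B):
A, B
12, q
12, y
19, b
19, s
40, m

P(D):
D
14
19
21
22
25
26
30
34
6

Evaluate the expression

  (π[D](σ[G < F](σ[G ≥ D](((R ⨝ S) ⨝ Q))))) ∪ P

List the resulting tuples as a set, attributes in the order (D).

R ⋈ S (natural join on A): {(12, 21, 19, 26, 35, 6), (12, 21, 19, 26, 7, 29), (15, 2, 12, 26, 17, 29), (15, 2, 12, 26, 22, 19), (15, 2, 12, 26, 29, 21), (15, 2, 12, 26, 30, 22), (24, 34, 12, 33, 17, 29), (24, 34, 12, 33, 22, 19), (24, 34, 12, 33, 29, 21), (24, 34, 12, 33, 30, 22), (25, 8, 12, 18, 17, 29), (25, 8, 12, 18, 22, 19), (25, 8, 12, 18, 29, 21), (25, 8, 12, 18, 30, 22), (26, 4, 19, 33, 35, 6), (26, 4, 19, 33, 7, 29), (3, 33, 12, 13, 17, 29), (3, 33, 12, 13, 22, 19), (3, 33, 12, 13, 29, 21), (3, 33, 12, 13, 30, 22), (39, 39, 19, 16, 35, 6), (39, 39, 19, 16, 7, 29)}
(R ⨝ S) ⋈ Q (natural join on A): {(12, 21, 19, 26, 35, 6, b), (12, 21, 19, 26, 35, 6, s), (12, 21, 19, 26, 7, 29, b), (12, 21, 19, 26, 7, 29, s), (15, 2, 12, 26, 17, 29, q), (15, 2, 12, 26, 17, 29, y), (15, 2, 12, 26, 22, 19, q), (15, 2, 12, 26, 22, 19, y), (15, 2, 12, 26, 29, 21, q), (15, 2, 12, 26, 29, 21, y), (15, 2, 12, 26, 30, 22, q), (15, 2, 12, 26, 30, 22, y), (24, 34, 12, 33, 17, 29, q), (24, 34, 12, 33, 17, 29, y), (24, 34, 12, 33, 22, 19, q), (24, 34, 12, 33, 22, 19, y), (24, 34, 12, 33, 29, 21, q), (24, 34, 12, 33, 29, 21, y), (24, 34, 12, 33, 30, 22, q), (24, 34, 12, 33, 30, 22, y), (25, 8, 12, 18, 17, 29, q), (25, 8, 12, 18, 17, 29, y), (25, 8, 12, 18, 22, 19, q), (25, 8, 12, 18, 22, 19, y), (25, 8, 12, 18, 29, 21, q), (25, 8, 12, 18, 29, 21, y), (25, 8, 12, 18, 30, 22, q), (25, 8, 12, 18, 30, 22, y), (26, 4, 19, 33, 35, 6, b), (26, 4, 19, 33, 35, 6, s), (26, 4, 19, 33, 7, 29, b), (26, 4, 19, 33, 7, 29, s), (3, 33, 12, 13, 17, 29, q), (3, 33, 12, 13, 17, 29, y), (3, 33, 12, 13, 22, 19, q), (3, 33, 12, 13, 22, 19, y), (3, 33, 12, 13, 29, 21, q), (3, 33, 12, 13, 29, 21, y), (3, 33, 12, 13, 30, 22, q), (3, 33, 12, 13, 30, 22, y), (39, 39, 19, 16, 35, 6, b), (39, 39, 19, 16, 35, 6, s), (39, 39, 19, 16, 7, 29, b), (39, 39, 19, 16, 7, 29, s)}
Filtering on G ≥ D leaves {(12, 21, 19, 26, 35, 6, b), (12, 21, 19, 26, 35, 6, s), (15, 2, 12, 26, 22, 19, q), (15, 2, 12, 26, 22, 19, y), (15, 2, 12, 26, 29, 21, q), (15, 2, 12, 26, 29, 21, y), (15, 2, 12, 26, 30, 22, q), (15, 2, 12, 26, 30, 22, y), (24, 34, 12, 33, 17, 29, q), (24, 34, 12, 33, 17, 29, y), (24, 34, 12, 33, 22, 19, q), (24, 34, 12, 33, 22, 19, y), (24, 34, 12, 33, 29, 21, q), (24, 34, 12, 33, 29, 21, y), (24, 34, 12, 33, 30, 22, q), (24, 34, 12, 33, 30, 22, y), (26, 4, 19, 33, 35, 6, b), (26, 4, 19, 33, 35, 6, s), (26, 4, 19, 33, 7, 29, b), (26, 4, 19, 33, 7, 29, s), (39, 39, 19, 16, 35, 6, b), (39, 39, 19, 16, 35, 6, s)}.
Filtering on G < F leaves {(12, 21, 19, 26, 35, 6, b), (12, 21, 19, 26, 35, 6, s), (15, 2, 12, 26, 29, 21, q), (15, 2, 12, 26, 29, 21, y), (15, 2, 12, 26, 30, 22, q), (15, 2, 12, 26, 30, 22, y), (26, 4, 19, 33, 35, 6, b), (26, 4, 19, 33, 35, 6, s), (39, 39, 19, 16, 35, 6, b), (39, 39, 19, 16, 35, 6, s)}.
Keep only column(s) D (7 duplicate(s) eliminated): {21, 22, 6}
Taking the union: {14, 19, 21, 22, 25, 26, 30, 34, 6}

{14, 19, 21, 22, 25, 26, 30, 34, 6}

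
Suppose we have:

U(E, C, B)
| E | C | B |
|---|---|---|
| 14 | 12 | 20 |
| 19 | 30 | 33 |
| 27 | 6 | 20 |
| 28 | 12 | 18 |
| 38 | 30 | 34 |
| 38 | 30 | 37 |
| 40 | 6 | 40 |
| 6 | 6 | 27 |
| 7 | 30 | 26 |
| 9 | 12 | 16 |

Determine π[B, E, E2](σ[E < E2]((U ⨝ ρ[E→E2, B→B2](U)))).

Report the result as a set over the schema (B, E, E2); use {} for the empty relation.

ρ[E→E2, B→B2]: schema becomes (E2, C, B2); tuples unchanged.
U ⋈ ρ[E→E2, B→B2](U) (natural join on C): {(14, 12, 20, 14, 20), (14, 12, 20, 28, 18), (14, 12, 20, 9, 16), (19, 30, 33, 19, 33), (19, 30, 33, 38, 34), (19, 30, 33, 38, 37), (19, 30, 33, 7, 26), (27, 6, 20, 27, 20), (27, 6, 20, 40, 40), (27, 6, 20, 6, 27), (28, 12, 18, 14, 20), (28, 12, 18, 28, 18), (28, 12, 18, 9, 16), (38, 30, 34, 19, 33), (38, 30, 34, 38, 34), (38, 30, 34, 38, 37), (38, 30, 34, 7, 26), (38, 30, 37, 19, 33), (38, 30, 37, 38, 34), (38, 30, 37, 38, 37), (38, 30, 37, 7, 26), (40, 6, 40, 27, 20), (40, 6, 40, 40, 40), (40, 6, 40, 6, 27), (6, 6, 27, 27, 20), (6, 6, 27, 40, 40), (6, 6, 27, 6, 27), (7, 30, 26, 19, 33), (7, 30, 26, 38, 34), (7, 30, 26, 38, 37), (7, 30, 26, 7, 26), (9, 12, 16, 14, 20), (9, 12, 16, 28, 18), (9, 12, 16, 9, 16)}
Filtering on E < E2 leaves {(14, 12, 20, 28, 18), (19, 30, 33, 38, 34), (19, 30, 33, 38, 37), (27, 6, 20, 40, 40), (6, 6, 27, 27, 20), (6, 6, 27, 40, 40), (7, 30, 26, 19, 33), (7, 30, 26, 38, 34), (7, 30, 26, 38, 37), (9, 12, 16, 14, 20), (9, 12, 16, 28, 18)}.
π[B, E, E2]: project onto (B, E, E2) (2 duplicate(s) eliminated) → {(16, 9, 14), (16, 9, 28), (20, 14, 28), (20, 27, 40), (26, 7, 19), (26, 7, 38), (27, 6, 27), (27, 6, 40), (33, 19, 38)}

{(16, 9, 14), (16, 9, 28), (20, 14, 28), (20, 27, 40), (26, 7, 19), (26, 7, 38), (27, 6, 27), (27, 6, 40), (33, 19, 38)}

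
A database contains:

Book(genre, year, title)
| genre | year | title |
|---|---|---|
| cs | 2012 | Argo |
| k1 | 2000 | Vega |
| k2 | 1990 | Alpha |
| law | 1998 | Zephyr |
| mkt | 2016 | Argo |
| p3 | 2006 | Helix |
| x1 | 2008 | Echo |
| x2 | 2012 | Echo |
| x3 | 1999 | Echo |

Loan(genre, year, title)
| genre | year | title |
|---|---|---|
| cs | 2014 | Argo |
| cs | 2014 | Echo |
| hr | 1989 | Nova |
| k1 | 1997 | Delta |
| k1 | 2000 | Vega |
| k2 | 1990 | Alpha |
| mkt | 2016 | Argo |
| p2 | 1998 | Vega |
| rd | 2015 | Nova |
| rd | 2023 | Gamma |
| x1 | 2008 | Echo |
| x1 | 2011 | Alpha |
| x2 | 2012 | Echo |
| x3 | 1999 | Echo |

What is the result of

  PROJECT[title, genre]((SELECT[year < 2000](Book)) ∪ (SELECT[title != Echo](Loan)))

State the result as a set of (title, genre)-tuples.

{(Alpha, k2), (Alpha, x1), (Argo, cs), (Argo, mkt), (Delta, k1), (Echo, x3), (Gamma, rd), (Nova, hr), (Nova, rd), (Vega, k1), (Vega, p2), (Zephyr, law)}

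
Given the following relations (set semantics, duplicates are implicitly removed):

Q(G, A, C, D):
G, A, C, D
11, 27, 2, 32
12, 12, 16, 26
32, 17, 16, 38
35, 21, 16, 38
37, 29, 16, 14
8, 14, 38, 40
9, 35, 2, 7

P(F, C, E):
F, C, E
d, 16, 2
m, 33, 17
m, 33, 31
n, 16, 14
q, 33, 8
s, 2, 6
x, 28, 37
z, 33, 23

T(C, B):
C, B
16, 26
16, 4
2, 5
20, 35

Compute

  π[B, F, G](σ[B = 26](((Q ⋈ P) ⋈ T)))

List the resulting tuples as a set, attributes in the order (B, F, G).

{(26, d, 12), (26, d, 32), (26, d, 35), (26, d, 37), (26, n, 12), (26, n, 32), (26, n, 35), (26, n, 37)}

Natural join on C: {(11, 27, 2, 32, s, 6), (12, 12, 16, 26, d, 2), (12, 12, 16, 26, n, 14), (32, 17, 16, 38, d, 2), (32, 17, 16, 38, n, 14), (35, 21, 16, 38, d, 2), (35, 21, 16, 38, n, 14), (37, 29, 16, 14, d, 2), (37, 29, 16, 14, n, 14), (9, 35, 2, 7, s, 6)}
Natural join on C: {(11, 27, 2, 32, s, 6, 5), (12, 12, 16, 26, d, 2, 26), (12, 12, 16, 26, d, 2, 4), (12, 12, 16, 26, n, 14, 26), (12, 12, 16, 26, n, 14, 4), (32, 17, 16, 38, d, 2, 26), (32, 17, 16, 38, d, 2, 4), (32, 17, 16, 38, n, 14, 26), (32, 17, 16, 38, n, 14, 4), (35, 21, 16, 38, d, 2, 26), (35, 21, 16, 38, d, 2, 4), (35, 21, 16, 38, n, 14, 26), (35, 21, 16, 38, n, 14, 4), (37, 29, 16, 14, d, 2, 26), (37, 29, 16, 14, d, 2, 4), (37, 29, 16, 14, n, 14, 26), (37, 29, 16, 14, n, 14, 4), (9, 35, 2, 7, s, 6, 5)}
Apply σ_{B = 26}; surviving tuples: {(12, 12, 16, 26, d, 2, 26), (12, 12, 16, 26, n, 14, 26), (32, 17, 16, 38, d, 2, 26), (32, 17, 16, 38, n, 14, 26), (35, 21, 16, 38, d, 2, 26), (35, 21, 16, 38, n, 14, 26), (37, 29, 16, 14, d, 2, 26), (37, 29, 16, 14, n, 14, 26)}
Projecting to B, F, G: {(26, d, 12), (26, d, 32), (26, d, 35), (26, d, 37), (26, n, 12), (26, n, 32), (26, n, 35), (26, n, 37)}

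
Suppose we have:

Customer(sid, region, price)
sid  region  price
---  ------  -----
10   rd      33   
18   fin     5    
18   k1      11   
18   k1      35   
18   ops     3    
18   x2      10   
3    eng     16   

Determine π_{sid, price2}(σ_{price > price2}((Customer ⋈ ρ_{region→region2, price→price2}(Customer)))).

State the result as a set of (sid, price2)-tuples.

ρ[region→region2, price→price2]: schema becomes (sid, region2, price2); tuples unchanged.
Joining Customer and ρ_{region→region2, price→price2}(Customer) on sid yields {(10, rd, 33, rd, 33), (18, fin, 5, fin, 5), (18, fin, 5, k1, 11), (18, fin, 5, k1, 35), (18, fin, 5, ops, 3), (18, fin, 5, x2, 10), (18, k1, 11, fin, 5), (18, k1, 11, k1, 11), (18, k1, 11, k1, 35), (18, k1, 11, ops, 3), (18, k1, 11, x2, 10), (18, k1, 35, fin, 5), (18, k1, 35, k1, 11), (18, k1, 35, k1, 35), (18, k1, 35, ops, 3), (18, k1, 35, x2, 10), (18, ops, 3, fin, 5), (18, ops, 3, k1, 11), (18, ops, 3, k1, 35), (18, ops, 3, ops, 3), (18, ops, 3, x2, 10), (18, x2, 10, fin, 5), (18, x2, 10, k1, 11), (18, x2, 10, k1, 35), (18, x2, 10, ops, 3), (18, x2, 10, x2, 10), (3, eng, 16, eng, 16)}.
Selection price > price2: {(18, fin, 5, ops, 3), (18, k1, 11, fin, 5), (18, k1, 11, ops, 3), (18, k1, 11, x2, 10), (18, k1, 35, fin, 5), (18, k1, 35, k1, 11), (18, k1, 35, ops, 3), (18, k1, 35, x2, 10), (18, x2, 10, fin, 5), (18, x2, 10, ops, 3)}
Projecting to sid, price2 (6 duplicate(s) eliminated): {(18, 10), (18, 11), (18, 3), (18, 5)}

{(18, 10), (18, 11), (18, 3), (18, 5)}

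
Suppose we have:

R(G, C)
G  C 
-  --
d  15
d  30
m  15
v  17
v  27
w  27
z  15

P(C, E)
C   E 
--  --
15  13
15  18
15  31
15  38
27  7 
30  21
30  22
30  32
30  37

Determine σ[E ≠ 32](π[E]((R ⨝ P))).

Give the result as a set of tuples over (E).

{13, 18, 21, 22, 31, 37, 38, 7}

Natural join on C: {(d, 15, 13), (d, 15, 18), (d, 15, 31), (d, 15, 38), (d, 30, 21), (d, 30, 22), (d, 30, 32), (d, 30, 37), (m, 15, 13), (m, 15, 18), (m, 15, 31), (m, 15, 38), (v, 27, 7), (w, 27, 7), (z, 15, 13), (z, 15, 18), (z, 15, 31), (z, 15, 38)}
π_{E} gives {13, 18, 21, 22, 31, 32, 37, 38, 7} (9 duplicate(s) eliminated).
Filtering on E ≠ 32 leaves {13, 18, 21, 22, 31, 37, 38, 7}.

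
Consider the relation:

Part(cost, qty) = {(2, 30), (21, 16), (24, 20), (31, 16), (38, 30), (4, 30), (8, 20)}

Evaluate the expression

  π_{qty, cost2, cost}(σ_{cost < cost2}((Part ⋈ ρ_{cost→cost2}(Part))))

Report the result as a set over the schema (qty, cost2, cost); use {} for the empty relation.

ρ[cost→cost2]: schema becomes (cost2, qty); tuples unchanged.
Part ⋈ ρ_{cost→cost2}(Part) (natural join on qty): {(2, 30, 2), (2, 30, 38), (2, 30, 4), (21, 16, 21), (21, 16, 31), (24, 20, 24), (24, 20, 8), (31, 16, 21), (31, 16, 31), (38, 30, 2), (38, 30, 38), (38, 30, 4), (4, 30, 2), (4, 30, 38), (4, 30, 4), (8, 20, 24), (8, 20, 8)}
Filtering on cost < cost2 leaves {(2, 30, 38), (2, 30, 4), (21, 16, 31), (4, 30, 38), (8, 20, 24)}.
Keep only column(s) qty, cost2, cost: {(16, 31, 21), (20, 24, 8), (30, 38, 2), (30, 38, 4), (30, 4, 2)}

{(16, 31, 21), (20, 24, 8), (30, 38, 2), (30, 38, 4), (30, 4, 2)}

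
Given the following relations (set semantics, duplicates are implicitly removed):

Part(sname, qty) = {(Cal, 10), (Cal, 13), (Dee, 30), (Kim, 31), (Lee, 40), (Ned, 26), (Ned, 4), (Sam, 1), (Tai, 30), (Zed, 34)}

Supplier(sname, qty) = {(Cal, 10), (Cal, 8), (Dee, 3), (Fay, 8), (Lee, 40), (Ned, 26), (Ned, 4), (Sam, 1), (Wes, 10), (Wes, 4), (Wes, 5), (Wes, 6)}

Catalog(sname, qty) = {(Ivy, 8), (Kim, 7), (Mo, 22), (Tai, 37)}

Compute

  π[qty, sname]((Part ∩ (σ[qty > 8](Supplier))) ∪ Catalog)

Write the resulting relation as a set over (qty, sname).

Apply σ_{qty > 8}; surviving tuples: {(Cal, 10), (Lee, 40), (Ned, 26), (Wes, 10)}
Set intersection of the two operands is {(Cal, 10), (Lee, 40), (Ned, 26)}.
Set union of the two operands is {(Cal, 10), (Ivy, 8), (Kim, 7), (Lee, 40), (Mo, 22), (Ned, 26), (Tai, 37)}.
Projecting to qty, sname: {(10, Cal), (22, Mo), (26, Ned), (37, Tai), (40, Lee), (7, Kim), (8, Ivy)}

{(10, Cal), (22, Mo), (26, Ned), (37, Tai), (40, Lee), (7, Kim), (8, Ivy)}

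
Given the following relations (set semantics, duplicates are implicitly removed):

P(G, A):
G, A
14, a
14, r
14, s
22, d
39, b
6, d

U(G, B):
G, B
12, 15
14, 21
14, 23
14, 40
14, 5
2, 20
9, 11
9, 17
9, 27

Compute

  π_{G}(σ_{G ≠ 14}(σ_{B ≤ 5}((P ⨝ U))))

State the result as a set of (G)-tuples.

P ⋈ U (natural join on G): {(14, a, 21), (14, a, 23), (14, a, 40), (14, a, 5), (14, r, 21), (14, r, 23), (14, r, 40), (14, r, 5), (14, s, 21), (14, s, 23), (14, s, 40), (14, s, 5)}
Selection B ≤ 5: {(14, a, 5), (14, r, 5), (14, s, 5)}
Selection G ≠ 14: {}
Projecting to G: {}

{}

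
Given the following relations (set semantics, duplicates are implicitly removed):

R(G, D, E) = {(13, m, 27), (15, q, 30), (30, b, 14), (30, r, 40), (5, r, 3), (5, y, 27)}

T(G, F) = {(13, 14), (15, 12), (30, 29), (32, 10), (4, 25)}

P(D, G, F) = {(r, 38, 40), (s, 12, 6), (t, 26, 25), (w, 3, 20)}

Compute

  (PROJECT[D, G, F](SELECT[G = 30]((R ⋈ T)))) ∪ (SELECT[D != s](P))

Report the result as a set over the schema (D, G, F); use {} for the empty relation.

Joining R and T on G yields {(13, m, 27, 14), (15, q, 30, 12), (30, b, 14, 29), (30, r, 40, 29)}.
σ[G = 30]: keep tuples satisfying G = 30 → {(30, b, 14, 29), (30, r, 40, 29)}
π[D, G, F]: project onto (D, G, F) → {(b, 30, 29), (r, 30, 29)}
σ[D != s]: keep tuples satisfying D != s → {(r, 38, 40), (t, 26, 25), (w, 3, 20)}
Set union of the two operands is {(b, 30, 29), (r, 30, 29), (r, 38, 40), (t, 26, 25), (w, 3, 20)}.

{(b, 30, 29), (r, 30, 29), (r, 38, 40), (t, 26, 25), (w, 3, 20)}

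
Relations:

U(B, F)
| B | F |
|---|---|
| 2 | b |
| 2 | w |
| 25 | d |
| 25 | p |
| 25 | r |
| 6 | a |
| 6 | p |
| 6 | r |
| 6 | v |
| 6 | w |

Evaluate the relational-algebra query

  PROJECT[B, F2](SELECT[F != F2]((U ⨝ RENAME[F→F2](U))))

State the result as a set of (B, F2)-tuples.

{(2, b), (2, w), (25, d), (25, p), (25, r), (6, a), (6, p), (6, r), (6, v), (6, w)}

ρ[F→F2]: schema becomes (B, F2); tuples unchanged.
Joining U and RENAME[F→F2](U) on B yields {(2, b, b), (2, b, w), (2, w, b), (2, w, w), (25, d, d), (25, d, p), (25, d, r), (25, p, d), (25, p, p), (25, p, r), (25, r, d), (25, r, p), (25, r, r), (6, a, a), (6, a, p), (6, a, r), (6, a, v), (6, a, w), (6, p, a), (6, p, p), (6, p, r), (6, p, v), (6, p, w), (6, r, a), (6, r, p), (6, r, r), (6, r, v), (6, r, w), (6, v, a), (6, v, p), (6, v, r), (6, v, v), (6, v, w), (6, w, a), (6, w, p), (6, w, r), (6, w, v), (6, w, w)}.
Selection F != F2: {(2, b, w), (2, w, b), (25, d, p), (25, d, r), (25, p, d), (25, p, r), (25, r, d), (25, r, p), (6, a, p), (6, a, r), (6, a, v), (6, a, w), (6, p, a), (6, p, r), (6, p, v), (6, p, w), (6, r, a), (6, r, p), (6, r, v), (6, r, w), (6, v, a), (6, v, p), (6, v, r), (6, v, w), (6, w, a), (6, w, p), (6, w, r), (6, w, v)}
π_{B, F2} gives {(2, b), (2, w), (25, d), (25, p), (25, r), (6, a), (6, p), (6, r), (6, v), (6, w)} (18 duplicate(s) eliminated).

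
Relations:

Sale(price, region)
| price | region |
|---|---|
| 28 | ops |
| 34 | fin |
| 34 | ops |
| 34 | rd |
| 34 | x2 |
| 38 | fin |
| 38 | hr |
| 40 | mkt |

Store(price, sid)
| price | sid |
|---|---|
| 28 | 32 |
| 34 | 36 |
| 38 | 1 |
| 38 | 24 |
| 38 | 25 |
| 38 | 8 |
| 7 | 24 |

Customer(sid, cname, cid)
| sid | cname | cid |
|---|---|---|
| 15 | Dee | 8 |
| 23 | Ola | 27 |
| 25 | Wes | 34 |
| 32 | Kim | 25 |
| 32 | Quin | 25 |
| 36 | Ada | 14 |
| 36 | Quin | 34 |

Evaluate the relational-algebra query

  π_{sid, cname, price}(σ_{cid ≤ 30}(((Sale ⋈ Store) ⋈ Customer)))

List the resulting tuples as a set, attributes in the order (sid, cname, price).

{(32, Kim, 28), (32, Quin, 28), (36, Ada, 34)}

Natural join on price: {(28, ops, 32), (34, fin, 36), (34, ops, 36), (34, rd, 36), (34, x2, 36), (38, fin, 1), (38, fin, 24), (38, fin, 25), (38, fin, 8), (38, hr, 1), (38, hr, 24), (38, hr, 25), (38, hr, 8)}
Natural join on sid: {(28, ops, 32, Kim, 25), (28, ops, 32, Quin, 25), (34, fin, 36, Ada, 14), (34, fin, 36, Quin, 34), (34, ops, 36, Ada, 14), (34, ops, 36, Quin, 34), (34, rd, 36, Ada, 14), (34, rd, 36, Quin, 34), (34, x2, 36, Ada, 14), (34, x2, 36, Quin, 34), (38, fin, 25, Wes, 34), (38, hr, 25, Wes, 34)}
Filtering on cid ≤ 30 leaves {(28, ops, 32, Kim, 25), (28, ops, 32, Quin, 25), (34, fin, 36, Ada, 14), (34, ops, 36, Ada, 14), (34, rd, 36, Ada, 14), (34, x2, 36, Ada, 14)}.
π_{sid, cname, price} gives {(32, Kim, 28), (32, Quin, 28), (36, Ada, 34)} (3 duplicate(s) eliminated).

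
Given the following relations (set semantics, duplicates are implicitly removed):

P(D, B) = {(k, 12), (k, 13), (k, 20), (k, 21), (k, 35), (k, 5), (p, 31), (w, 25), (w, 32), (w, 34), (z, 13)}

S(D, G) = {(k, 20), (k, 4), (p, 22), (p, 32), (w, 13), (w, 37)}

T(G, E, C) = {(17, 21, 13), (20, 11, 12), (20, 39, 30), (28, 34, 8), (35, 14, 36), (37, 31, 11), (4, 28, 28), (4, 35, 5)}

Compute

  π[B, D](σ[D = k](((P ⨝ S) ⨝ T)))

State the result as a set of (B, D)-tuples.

{(12, k), (13, k), (20, k), (21, k), (35, k), (5, k)}

P ⋈ S (natural join on D): {(k, 12, 20), (k, 12, 4), (k, 13, 20), (k, 13, 4), (k, 20, 20), (k, 20, 4), (k, 21, 20), (k, 21, 4), (k, 35, 20), (k, 35, 4), (k, 5, 20), (k, 5, 4), (p, 31, 22), (p, 31, 32), (w, 25, 13), (w, 25, 37), (w, 32, 13), (w, 32, 37), (w, 34, 13), (w, 34, 37)}
(P ⨝ S) ⋈ T (natural join on G): {(k, 12, 20, 11, 12), (k, 12, 20, 39, 30), (k, 12, 4, 28, 28), (k, 12, 4, 35, 5), (k, 13, 20, 11, 12), (k, 13, 20, 39, 30), (k, 13, 4, 28, 28), (k, 13, 4, 35, 5), (k, 20, 20, 11, 12), (k, 20, 20, 39, 30), (k, 20, 4, 28, 28), (k, 20, 4, 35, 5), (k, 21, 20, 11, 12), (k, 21, 20, 39, 30), (k, 21, 4, 28, 28), (k, 21, 4, 35, 5), (k, 35, 20, 11, 12), (k, 35, 20, 39, 30), (k, 35, 4, 28, 28), (k, 35, 4, 35, 5), (k, 5, 20, 11, 12), (k, 5, 20, 39, 30), (k, 5, 4, 28, 28), (k, 5, 4, 35, 5), (w, 25, 37, 31, 11), (w, 32, 37, 31, 11), (w, 34, 37, 31, 11)}
Filtering on D = k leaves {(k, 12, 20, 11, 12), (k, 12, 20, 39, 30), (k, 12, 4, 28, 28), (k, 12, 4, 35, 5), (k, 13, 20, 11, 12), (k, 13, 20, 39, 30), (k, 13, 4, 28, 28), (k, 13, 4, 35, 5), (k, 20, 20, 11, 12), (k, 20, 20, 39, 30), (k, 20, 4, 28, 28), (k, 20, 4, 35, 5), (k, 21, 20, 11, 12), (k, 21, 20, 39, 30), (k, 21, 4, 28, 28), (k, 21, 4, 35, 5), (k, 35, 20, 11, 12), (k, 35, 20, 39, 30), (k, 35, 4, 28, 28), (k, 35, 4, 35, 5), (k, 5, 20, 11, 12), (k, 5, 20, 39, 30), (k, 5, 4, 28, 28), (k, 5, 4, 35, 5)}.
π_{B, D} gives {(12, k), (13, k), (20, k), (21, k), (35, k), (5, k)} (18 duplicate(s) eliminated).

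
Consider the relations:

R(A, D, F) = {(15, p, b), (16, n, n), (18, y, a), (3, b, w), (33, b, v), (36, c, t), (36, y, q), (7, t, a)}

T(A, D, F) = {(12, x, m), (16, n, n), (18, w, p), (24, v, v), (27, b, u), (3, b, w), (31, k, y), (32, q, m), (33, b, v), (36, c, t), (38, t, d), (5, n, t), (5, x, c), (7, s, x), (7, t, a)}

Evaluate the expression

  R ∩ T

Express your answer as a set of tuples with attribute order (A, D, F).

{(16, n, n), (3, b, w), (33, b, v), (36, c, t), (7, t, a)}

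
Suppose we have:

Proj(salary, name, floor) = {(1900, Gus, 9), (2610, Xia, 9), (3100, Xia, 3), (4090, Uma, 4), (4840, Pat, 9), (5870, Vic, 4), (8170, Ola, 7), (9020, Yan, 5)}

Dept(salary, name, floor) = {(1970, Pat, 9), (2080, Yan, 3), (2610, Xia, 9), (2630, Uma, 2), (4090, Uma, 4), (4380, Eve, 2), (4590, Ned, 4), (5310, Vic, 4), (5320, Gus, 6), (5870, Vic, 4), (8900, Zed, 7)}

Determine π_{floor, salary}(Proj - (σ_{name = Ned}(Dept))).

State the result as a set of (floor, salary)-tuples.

Filtering on name = Ned leaves {(4590, Ned, 4)}.
Difference: {(1900, Gus, 9), (2610, Xia, 9), (3100, Xia, 3), (4090, Uma, 4), (4840, Pat, 9), (5870, Vic, 4), (8170, Ola, 7), (9020, Yan, 5)} with {(4590, Ned, 4)} → {(1900, Gus, 9), (2610, Xia, 9), (3100, Xia, 3), (4090, Uma, 4), (4840, Pat, 9), (5870, Vic, 4), (8170, Ola, 7), (9020, Yan, 5)}
Keep only column(s) floor, salary: {(3, 3100), (4, 4090), (4, 5870), (5, 9020), (7, 8170), (9, 1900), (9, 2610), (9, 4840)}

{(3, 3100), (4, 4090), (4, 5870), (5, 9020), (7, 8170), (9, 1900), (9, 2610), (9, 4840)}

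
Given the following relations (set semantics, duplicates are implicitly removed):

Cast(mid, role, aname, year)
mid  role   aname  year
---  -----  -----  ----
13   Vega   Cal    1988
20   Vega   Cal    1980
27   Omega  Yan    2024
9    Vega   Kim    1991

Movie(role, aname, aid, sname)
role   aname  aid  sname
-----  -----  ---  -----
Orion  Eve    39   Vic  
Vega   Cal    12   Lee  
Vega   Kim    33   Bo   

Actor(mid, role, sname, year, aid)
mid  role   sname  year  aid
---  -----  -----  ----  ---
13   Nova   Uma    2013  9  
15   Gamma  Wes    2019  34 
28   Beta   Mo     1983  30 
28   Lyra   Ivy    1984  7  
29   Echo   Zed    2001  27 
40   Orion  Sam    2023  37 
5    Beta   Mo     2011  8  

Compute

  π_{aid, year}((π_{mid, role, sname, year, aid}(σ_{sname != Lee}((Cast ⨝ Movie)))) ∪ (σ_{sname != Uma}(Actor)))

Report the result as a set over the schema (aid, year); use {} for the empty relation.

Joining Cast and Movie on role, aname yields {(13, Vega, Cal, 1988, 12, Lee), (20, Vega, Cal, 1980, 12, Lee), (9, Vega, Kim, 1991, 33, Bo)}.
Apply σ_{sname != Lee}; surviving tuples: {(9, Vega, Kim, 1991, 33, Bo)}
Keep only column(s) mid, role, sname, year, aid: {(9, Vega, Bo, 1991, 33)}
Apply σ_{sname != Uma}; surviving tuples: {(15, Gamma, Wes, 2019, 34), (28, Beta, Mo, 1983, 30), (28, Lyra, Ivy, 1984, 7), (29, Echo, Zed, 2001, 27), (40, Orion, Sam, 2023, 37), (5, Beta, Mo, 2011, 8)}
Set union of the two operands is {(15, Gamma, Wes, 2019, 34), (28, Beta, Mo, 1983, 30), (28, Lyra, Ivy, 1984, 7), (29, Echo, Zed, 2001, 27), (40, Orion, Sam, 2023, 37), (5, Beta, Mo, 2011, 8), (9, Vega, Bo, 1991, 33)}.
Keep only column(s) aid, year: {(27, 2001), (30, 1983), (33, 1991), (34, 2019), (37, 2023), (7, 1984), (8, 2011)}

{(27, 2001), (30, 1983), (33, 1991), (34, 2019), (37, 2023), (7, 1984), (8, 2011)}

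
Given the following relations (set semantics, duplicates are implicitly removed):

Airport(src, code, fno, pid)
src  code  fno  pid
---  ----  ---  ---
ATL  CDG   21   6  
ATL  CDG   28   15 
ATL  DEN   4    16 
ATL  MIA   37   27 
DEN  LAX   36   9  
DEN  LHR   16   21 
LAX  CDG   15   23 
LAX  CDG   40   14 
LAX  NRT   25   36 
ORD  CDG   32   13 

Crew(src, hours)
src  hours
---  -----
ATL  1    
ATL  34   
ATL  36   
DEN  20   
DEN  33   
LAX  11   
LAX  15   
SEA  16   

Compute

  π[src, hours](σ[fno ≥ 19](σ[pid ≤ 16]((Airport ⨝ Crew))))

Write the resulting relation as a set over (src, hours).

Joining Airport and Crew on src yields {(ATL, CDG, 21, 6, 1), (ATL, CDG, 21, 6, 34), (ATL, CDG, 21, 6, 36), (ATL, CDG, 28, 15, 1), (ATL, CDG, 28, 15, 34), (ATL, CDG, 28, 15, 36), (ATL, DEN, 4, 16, 1), (ATL, DEN, 4, 16, 34), (ATL, DEN, 4, 16, 36), (ATL, MIA, 37, 27, 1), (ATL, MIA, 37, 27, 34), (ATL, MIA, 37, 27, 36), (DEN, LAX, 36, 9, 20), (DEN, LAX, 36, 9, 33), (DEN, LHR, 16, 21, 20), (DEN, LHR, 16, 21, 33), (LAX, CDG, 15, 23, 11), (LAX, CDG, 15, 23, 15), (LAX, CDG, 40, 14, 11), (LAX, CDG, 40, 14, 15), (LAX, NRT, 25, 36, 11), (LAX, NRT, 25, 36, 15)}.
Filtering on pid ≤ 16 leaves {(ATL, CDG, 21, 6, 1), (ATL, CDG, 21, 6, 34), (ATL, CDG, 21, 6, 36), (ATL, CDG, 28, 15, 1), (ATL, CDG, 28, 15, 34), (ATL, CDG, 28, 15, 36), (ATL, DEN, 4, 16, 1), (ATL, DEN, 4, 16, 34), (ATL, DEN, 4, 16, 36), (DEN, LAX, 36, 9, 20), (DEN, LAX, 36, 9, 33), (LAX, CDG, 40, 14, 11), (LAX, CDG, 40, 14, 15)}.
Filtering on fno ≥ 19 leaves {(ATL, CDG, 21, 6, 1), (ATL, CDG, 21, 6, 34), (ATL, CDG, 21, 6, 36), (ATL, CDG, 28, 15, 1), (ATL, CDG, 28, 15, 34), (ATL, CDG, 28, 15, 36), (DEN, LAX, 36, 9, 20), (DEN, LAX, 36, 9, 33), (LAX, CDG, 40, 14, 11), (LAX, CDG, 40, 14, 15)}.
Keep only column(s) src, hours (3 duplicate(s) eliminated): {(ATL, 1), (ATL, 34), (ATL, 36), (DEN, 20), (DEN, 33), (LAX, 11), (LAX, 15)}

{(ATL, 1), (ATL, 34), (ATL, 36), (DEN, 20), (DEN, 33), (LAX, 11), (LAX, 15)}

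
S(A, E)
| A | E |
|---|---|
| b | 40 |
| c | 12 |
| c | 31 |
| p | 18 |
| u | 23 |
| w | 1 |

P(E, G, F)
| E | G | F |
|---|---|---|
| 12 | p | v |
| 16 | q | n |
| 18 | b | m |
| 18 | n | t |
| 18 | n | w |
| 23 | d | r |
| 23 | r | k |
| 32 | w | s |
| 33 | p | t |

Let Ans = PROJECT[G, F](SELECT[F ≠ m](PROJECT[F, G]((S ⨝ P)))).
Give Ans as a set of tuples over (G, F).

{(d, r), (n, t), (n, w), (p, v), (r, k)}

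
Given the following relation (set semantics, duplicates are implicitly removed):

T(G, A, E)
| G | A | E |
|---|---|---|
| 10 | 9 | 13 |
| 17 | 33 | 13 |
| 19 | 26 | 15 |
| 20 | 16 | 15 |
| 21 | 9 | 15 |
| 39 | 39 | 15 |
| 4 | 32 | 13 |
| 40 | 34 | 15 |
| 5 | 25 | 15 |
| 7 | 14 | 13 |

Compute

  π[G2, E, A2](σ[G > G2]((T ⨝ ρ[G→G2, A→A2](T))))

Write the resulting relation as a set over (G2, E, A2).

{(10, 13, 9), (19, 15, 26), (20, 15, 16), (21, 15, 9), (39, 15, 39), (4, 13, 32), (5, 15, 25), (7, 13, 14)}

ρ[G→G2, A→A2]: schema becomes (G2, A2, E); tuples unchanged.
T ⋈ ρ[G→G2, A→A2](T) (natural join on E): {(10, 9, 13, 10, 9), (10, 9, 13, 17, 33), (10, 9, 13, 4, 32), (10, 9, 13, 7, 14), (17, 33, 13, 10, 9), (17, 33, 13, 17, 33), (17, 33, 13, 4, 32), (17, 33, 13, 7, 14), (19, 26, 15, 19, 26), (19, 26, 15, 20, 16), (19, 26, 15, 21, 9), (19, 26, 15, 39, 39), (19, 26, 15, 40, 34), (19, 26, 15, 5, 25), (20, 16, 15, 19, 26), (20, 16, 15, 20, 16), (20, 16, 15, 21, 9), (20, 16, 15, 39, 39), (20, 16, 15, 40, 34), (20, 16, 15, 5, 25), (21, 9, 15, 19, 26), (21, 9, 15, 20, 16), (21, 9, 15, 21, 9), (21, 9, 15, 39, 39), (21, 9, 15, 40, 34), (21, 9, 15, 5, 25), (39, 39, 15, 19, 26), (39, 39, 15, 20, 16), (39, 39, 15, 21, 9), (39, 39, 15, 39, 39), (39, 39, 15, 40, 34), (39, 39, 15, 5, 25), (4, 32, 13, 10, 9), (4, 32, 13, 17, 33), (4, 32, 13, 4, 32), (4, 32, 13, 7, 14), (40, 34, 15, 19, 26), (40, 34, 15, 20, 16), (40, 34, 15, 21, 9), (40, 34, 15, 39, 39), (40, 34, 15, 40, 34), (40, 34, 15, 5, 25), (5, 25, 15, 19, 26), (5, 25, 15, 20, 16), (5, 25, 15, 21, 9), (5, 25, 15, 39, 39), (5, 25, 15, 40, 34), (5, 25, 15, 5, 25), (7, 14, 13, 10, 9), (7, 14, 13, 17, 33), (7, 14, 13, 4, 32), (7, 14, 13, 7, 14)}
Selection G > G2: {(10, 9, 13, 4, 32), (10, 9, 13, 7, 14), (17, 33, 13, 10, 9), (17, 33, 13, 4, 32), (17, 33, 13, 7, 14), (19, 26, 15, 5, 25), (20, 16, 15, 19, 26), (20, 16, 15, 5, 25), (21, 9, 15, 19, 26), (21, 9, 15, 20, 16), (21, 9, 15, 5, 25), (39, 39, 15, 19, 26), (39, 39, 15, 20, 16), (39, 39, 15, 21, 9), (39, 39, 15, 5, 25), (40, 34, 15, 19, 26), (40, 34, 15, 20, 16), (40, 34, 15, 21, 9), (40, 34, 15, 39, 39), (40, 34, 15, 5, 25), (7, 14, 13, 4, 32)}
Keep only column(s) G2, E, A2 (13 duplicate(s) eliminated): {(10, 13, 9), (19, 15, 26), (20, 15, 16), (21, 15, 9), (39, 15, 39), (4, 13, 32), (5, 15, 25), (7, 13, 14)}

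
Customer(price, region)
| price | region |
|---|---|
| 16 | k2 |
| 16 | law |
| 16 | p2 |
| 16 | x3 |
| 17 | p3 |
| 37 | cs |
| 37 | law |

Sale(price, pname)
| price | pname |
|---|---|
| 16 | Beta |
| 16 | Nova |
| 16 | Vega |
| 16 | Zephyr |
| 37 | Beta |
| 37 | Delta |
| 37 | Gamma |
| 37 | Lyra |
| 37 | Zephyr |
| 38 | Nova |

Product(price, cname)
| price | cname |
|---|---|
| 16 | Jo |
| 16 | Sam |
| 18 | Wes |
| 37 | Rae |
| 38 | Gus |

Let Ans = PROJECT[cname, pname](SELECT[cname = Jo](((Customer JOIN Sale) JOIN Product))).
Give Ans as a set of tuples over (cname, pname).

{(Jo, Beta), (Jo, Nova), (Jo, Vega), (Jo, Zephyr)}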